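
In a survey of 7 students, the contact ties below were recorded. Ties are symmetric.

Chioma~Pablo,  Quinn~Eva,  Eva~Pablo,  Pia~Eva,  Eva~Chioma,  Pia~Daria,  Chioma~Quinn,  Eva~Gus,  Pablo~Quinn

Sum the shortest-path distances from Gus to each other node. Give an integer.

12

Distances from Gus: Chioma:2, Daria:3, Eva:1, Pablo:2, Pia:2, Quinn:2.
Sum = 2 + 3 + 1 + 2 + 2 + 2 = 12.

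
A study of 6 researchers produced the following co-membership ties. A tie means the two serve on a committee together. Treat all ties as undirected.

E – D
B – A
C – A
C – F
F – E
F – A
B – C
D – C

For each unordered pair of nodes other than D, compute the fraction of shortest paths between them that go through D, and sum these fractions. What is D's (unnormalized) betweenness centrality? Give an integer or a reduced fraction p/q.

Pairs whose geodesics pass through D — C–E: 1/2; B–E: 1/3.
All other pairs contribute 0.
Summing the contributions gives betweenness(D) = 5/6.

5/6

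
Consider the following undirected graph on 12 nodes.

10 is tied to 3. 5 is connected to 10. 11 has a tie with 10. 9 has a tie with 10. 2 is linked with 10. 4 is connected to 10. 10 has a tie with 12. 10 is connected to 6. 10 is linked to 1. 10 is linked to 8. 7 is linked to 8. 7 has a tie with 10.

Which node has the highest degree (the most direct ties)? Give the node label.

10

Degrees — 1:1, 2:1, 3:1, 4:1, 5:1, 6:1, 7:2, 8:2, 9:1, 10:11, 11:1, 12:1.
The maximum is 11, attained only by 10.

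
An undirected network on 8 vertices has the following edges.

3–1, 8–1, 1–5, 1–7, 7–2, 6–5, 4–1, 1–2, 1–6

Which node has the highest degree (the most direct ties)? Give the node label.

Degrees — 1:7, 2:2, 3:1, 4:1, 5:2, 6:2, 7:2, 8:1.
The maximum is 7, attained only by 1.

1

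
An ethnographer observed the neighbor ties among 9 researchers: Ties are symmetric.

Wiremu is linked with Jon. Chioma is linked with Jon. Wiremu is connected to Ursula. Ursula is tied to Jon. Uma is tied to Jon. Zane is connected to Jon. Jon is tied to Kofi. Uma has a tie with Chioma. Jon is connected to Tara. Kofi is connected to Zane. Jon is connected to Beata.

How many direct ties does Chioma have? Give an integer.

2

Chioma is directly tied to Jon and Uma. That is 2 neighbors, so the degree of Chioma is 2.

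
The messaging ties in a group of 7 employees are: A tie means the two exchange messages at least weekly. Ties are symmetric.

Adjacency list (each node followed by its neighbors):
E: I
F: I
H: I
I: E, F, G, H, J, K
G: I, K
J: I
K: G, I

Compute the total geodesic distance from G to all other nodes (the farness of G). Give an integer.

10

Distances from G: E:2, F:2, H:2, I:1, J:2, K:1.
Sum = 2 + 2 + 2 + 1 + 2 + 1 = 10.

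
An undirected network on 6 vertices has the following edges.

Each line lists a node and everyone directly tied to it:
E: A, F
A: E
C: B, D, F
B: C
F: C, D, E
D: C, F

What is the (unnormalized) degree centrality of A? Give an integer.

A is directly tied to E. That is 1 neighbor, so the degree of A is 1.

1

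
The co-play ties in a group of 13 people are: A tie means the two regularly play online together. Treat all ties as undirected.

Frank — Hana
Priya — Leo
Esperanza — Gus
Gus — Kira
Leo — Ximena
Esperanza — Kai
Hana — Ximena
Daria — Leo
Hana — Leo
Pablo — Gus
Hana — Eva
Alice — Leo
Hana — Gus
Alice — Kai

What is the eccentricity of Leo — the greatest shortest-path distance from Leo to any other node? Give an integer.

Distances from Leo: Alice:1, Daria:1, Esperanza:3, Eva:2, Frank:2, Gus:2, Hana:1, Kai:2, Kira:3, Pablo:3, Priya:1, Ximena:1.
The largest is 3 (to Esperanza, Kira, and Pablo), so the eccentricity of Leo is 3.

3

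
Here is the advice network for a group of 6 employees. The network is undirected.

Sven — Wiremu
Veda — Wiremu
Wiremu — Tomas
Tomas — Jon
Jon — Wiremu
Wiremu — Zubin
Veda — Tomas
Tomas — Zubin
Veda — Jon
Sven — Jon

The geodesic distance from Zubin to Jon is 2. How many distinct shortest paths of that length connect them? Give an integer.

The shortest distance is 2. The length-2 paths are: Zubin–Tomas–Jon; Zubin–Wiremu–Jon.
That gives 2 distinct shortest paths.

2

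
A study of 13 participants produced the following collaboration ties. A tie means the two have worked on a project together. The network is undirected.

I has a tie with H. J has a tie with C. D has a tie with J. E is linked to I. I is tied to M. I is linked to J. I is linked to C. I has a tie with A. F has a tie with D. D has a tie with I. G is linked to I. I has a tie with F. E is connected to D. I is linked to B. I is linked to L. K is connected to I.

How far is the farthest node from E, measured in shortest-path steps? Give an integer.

2

Distances from E: A:2, B:2, C:2, D:1, F:2, G:2, H:2, I:1, J:2, K:2, L:2, M:2.
The largest is 2 (to C, B, G, F, A, J, M, H, K, and L), so the eccentricity of E is 2.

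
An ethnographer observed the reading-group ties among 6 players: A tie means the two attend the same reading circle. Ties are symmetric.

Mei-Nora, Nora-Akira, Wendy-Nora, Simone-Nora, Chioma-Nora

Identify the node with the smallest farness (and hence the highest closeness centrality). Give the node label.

Farness (sum of distances to all others) for each node — Akira:9, Chioma:9, Mei:9, Nora:5, Simone:9, Wendy:9.
The smallest farness is 5, for Nora, so Nora has the highest closeness.

Nora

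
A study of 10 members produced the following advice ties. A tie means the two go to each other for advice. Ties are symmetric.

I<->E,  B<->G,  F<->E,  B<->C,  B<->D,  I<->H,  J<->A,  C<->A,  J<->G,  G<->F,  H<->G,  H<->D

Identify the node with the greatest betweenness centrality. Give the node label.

Unnormalized betweenness of each node: A:1, B:17/2, C:2, D:2, E:1, F:5, G:18, H:17/2, I:2, J:5.
G has the largest value, 18, making it the main broker — the node through which the most shortest paths run.

G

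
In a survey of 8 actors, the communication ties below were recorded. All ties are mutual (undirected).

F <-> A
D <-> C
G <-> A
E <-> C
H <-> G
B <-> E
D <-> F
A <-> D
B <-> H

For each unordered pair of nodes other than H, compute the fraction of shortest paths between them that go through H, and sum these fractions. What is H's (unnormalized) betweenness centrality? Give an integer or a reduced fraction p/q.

7/2

Pairs whose geodesics pass through H — E–G: 1; F–B: 1/2; A–B: 1; G–B: 1.
All other pairs contribute 0.
Summing the contributions gives betweenness(H) = 7/2.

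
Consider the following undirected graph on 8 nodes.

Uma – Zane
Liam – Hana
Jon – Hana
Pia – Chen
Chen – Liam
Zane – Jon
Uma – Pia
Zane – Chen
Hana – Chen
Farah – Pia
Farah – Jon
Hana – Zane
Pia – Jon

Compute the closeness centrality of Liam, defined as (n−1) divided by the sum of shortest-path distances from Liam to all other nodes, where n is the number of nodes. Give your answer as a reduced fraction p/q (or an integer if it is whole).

Distances from Liam: Chen:1, Farah:3, Hana:1, Jon:2, Pia:2, Uma:3, Zane:2. Sum = 14.
n = 8, so closeness = 7/14 = 1/2.

1/2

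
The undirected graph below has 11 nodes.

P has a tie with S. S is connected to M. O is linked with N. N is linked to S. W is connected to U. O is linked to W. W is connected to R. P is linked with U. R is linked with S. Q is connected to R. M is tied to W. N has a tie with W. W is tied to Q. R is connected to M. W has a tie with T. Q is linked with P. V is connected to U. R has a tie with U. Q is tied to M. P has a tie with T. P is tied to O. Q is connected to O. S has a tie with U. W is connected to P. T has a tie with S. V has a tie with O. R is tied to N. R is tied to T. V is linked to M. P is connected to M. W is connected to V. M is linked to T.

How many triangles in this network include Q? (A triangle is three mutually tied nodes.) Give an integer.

7

Q's neighbors: M, O, P, R, and W.
Neighbor pairs that are themselves tied: Q–M–P; Q–M–R; Q–M–W; Q–O–P; Q–O–W; Q–P–W; Q–R–W. Each forms one triangle with Q, for 7 in total.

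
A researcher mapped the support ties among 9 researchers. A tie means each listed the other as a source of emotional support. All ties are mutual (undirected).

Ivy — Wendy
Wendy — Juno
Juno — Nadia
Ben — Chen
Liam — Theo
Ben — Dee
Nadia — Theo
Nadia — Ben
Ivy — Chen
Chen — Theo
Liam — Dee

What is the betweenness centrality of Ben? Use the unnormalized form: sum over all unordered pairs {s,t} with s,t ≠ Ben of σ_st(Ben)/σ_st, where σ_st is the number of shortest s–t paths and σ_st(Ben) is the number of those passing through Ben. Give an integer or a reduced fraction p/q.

Pairs whose geodesics pass through Ben — Dee–Nadia: 1; Dee–Juno: 1; Dee–Wendy: 2/2; Dee–Ivy: 1; Dee–Chen: 1; Nadia–Ivy: 1/3; Nadia–Chen: 1/2; Juno–Chen: 1/3.
All other pairs contribute 0.
Summing the contributions gives betweenness(Ben) = 37/6.

37/6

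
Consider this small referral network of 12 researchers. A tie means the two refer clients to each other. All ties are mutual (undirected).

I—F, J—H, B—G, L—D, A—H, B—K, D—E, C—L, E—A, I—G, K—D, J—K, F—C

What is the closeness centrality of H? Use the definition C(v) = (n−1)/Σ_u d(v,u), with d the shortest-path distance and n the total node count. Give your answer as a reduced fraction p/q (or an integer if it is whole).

Distances from H: A:1, B:3, C:5, D:3, E:2, F:6, G:4, I:5, J:1, K:2, L:4. Sum = 36.
n = 12, so closeness = 11/36.

11/36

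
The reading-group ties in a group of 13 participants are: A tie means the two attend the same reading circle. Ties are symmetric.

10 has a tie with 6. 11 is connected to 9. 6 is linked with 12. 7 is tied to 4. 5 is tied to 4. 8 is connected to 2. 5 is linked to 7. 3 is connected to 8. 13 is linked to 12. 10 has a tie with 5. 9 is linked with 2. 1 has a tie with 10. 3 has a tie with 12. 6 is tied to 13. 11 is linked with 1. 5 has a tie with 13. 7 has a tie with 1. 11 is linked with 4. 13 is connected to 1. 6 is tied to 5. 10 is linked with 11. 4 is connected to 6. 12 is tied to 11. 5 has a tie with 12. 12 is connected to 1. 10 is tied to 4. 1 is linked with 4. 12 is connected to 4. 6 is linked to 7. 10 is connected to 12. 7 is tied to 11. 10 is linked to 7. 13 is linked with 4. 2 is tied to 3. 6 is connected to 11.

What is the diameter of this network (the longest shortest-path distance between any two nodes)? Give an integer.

4

Eccentricity of each node (its greatest distance to any other): 1:3, 2:3, 3:3, 4:3, 5:3, 6:3, 7:4, 8:4, 9:3, 10:3, 11:3, 12:2, 13:3.
The maximum eccentricity is 4, realized for instance by the pair 8–7 via 8 – 2 – 9 – 11 – 7. So the diameter is 4.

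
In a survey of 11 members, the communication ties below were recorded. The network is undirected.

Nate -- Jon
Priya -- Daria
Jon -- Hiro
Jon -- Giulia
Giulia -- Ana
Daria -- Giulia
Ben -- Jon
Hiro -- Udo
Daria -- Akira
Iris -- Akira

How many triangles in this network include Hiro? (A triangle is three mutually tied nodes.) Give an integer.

Hiro's neighbors are Jon and Udo, but none of them are tied to each other, so no triangle contains Hiro.

0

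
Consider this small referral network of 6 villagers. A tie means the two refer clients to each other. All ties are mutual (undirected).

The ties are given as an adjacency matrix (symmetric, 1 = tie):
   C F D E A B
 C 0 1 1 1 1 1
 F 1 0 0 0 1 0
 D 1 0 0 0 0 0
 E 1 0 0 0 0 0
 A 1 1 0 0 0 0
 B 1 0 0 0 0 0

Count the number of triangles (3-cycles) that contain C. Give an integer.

C's neighbors: A, B, D, E, and F.
Neighbor pairs that are themselves tied: C–A–F. Each forms one triangle with C, for 1 in total.

1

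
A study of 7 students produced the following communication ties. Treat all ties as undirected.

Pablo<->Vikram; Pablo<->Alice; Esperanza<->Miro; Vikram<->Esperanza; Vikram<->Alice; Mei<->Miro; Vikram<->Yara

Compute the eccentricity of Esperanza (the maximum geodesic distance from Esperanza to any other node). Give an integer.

Distances from Esperanza: Alice:2, Mei:2, Miro:1, Pablo:2, Vikram:1, Yara:2.
The largest is 2 (to Alice, Pablo, Yara, and Mei), so the eccentricity of Esperanza is 2.

2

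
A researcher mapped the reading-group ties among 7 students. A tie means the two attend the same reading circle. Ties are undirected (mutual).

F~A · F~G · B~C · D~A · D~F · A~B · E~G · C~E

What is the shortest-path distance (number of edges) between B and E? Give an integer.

One shortest route is B – C – E, which uses 2 edges, and B and E are not directly tied, so nothing shorter exists. So d(B,E) = 2.

2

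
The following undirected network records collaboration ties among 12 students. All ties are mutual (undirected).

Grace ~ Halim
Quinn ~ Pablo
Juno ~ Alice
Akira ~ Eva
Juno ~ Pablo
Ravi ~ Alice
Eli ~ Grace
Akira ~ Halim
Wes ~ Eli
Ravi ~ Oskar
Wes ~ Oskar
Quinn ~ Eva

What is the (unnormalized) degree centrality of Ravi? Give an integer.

2

Ravi is directly tied to Alice and Oskar. That is 2 neighbors, so the degree of Ravi is 2.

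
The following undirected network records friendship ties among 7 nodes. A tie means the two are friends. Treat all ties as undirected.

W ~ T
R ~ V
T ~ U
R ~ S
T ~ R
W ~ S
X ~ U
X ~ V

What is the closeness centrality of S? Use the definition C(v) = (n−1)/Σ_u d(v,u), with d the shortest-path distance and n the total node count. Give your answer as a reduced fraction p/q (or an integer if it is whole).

1/2

Distances from S: R:1, T:2, U:3, V:2, W:1, X:3. Sum = 12.
n = 7, so closeness = 6/12 = 1/2.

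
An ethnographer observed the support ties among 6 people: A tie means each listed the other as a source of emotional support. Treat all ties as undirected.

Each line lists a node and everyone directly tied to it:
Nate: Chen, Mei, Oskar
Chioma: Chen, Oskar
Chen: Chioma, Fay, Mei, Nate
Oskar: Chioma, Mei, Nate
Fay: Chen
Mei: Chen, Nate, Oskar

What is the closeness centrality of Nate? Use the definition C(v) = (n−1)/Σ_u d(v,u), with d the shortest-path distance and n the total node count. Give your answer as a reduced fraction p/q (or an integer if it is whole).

5/7

Distances from Nate: Chen:1, Chioma:2, Fay:2, Mei:1, Oskar:1. Sum = 7.
n = 6, so closeness = 5/7.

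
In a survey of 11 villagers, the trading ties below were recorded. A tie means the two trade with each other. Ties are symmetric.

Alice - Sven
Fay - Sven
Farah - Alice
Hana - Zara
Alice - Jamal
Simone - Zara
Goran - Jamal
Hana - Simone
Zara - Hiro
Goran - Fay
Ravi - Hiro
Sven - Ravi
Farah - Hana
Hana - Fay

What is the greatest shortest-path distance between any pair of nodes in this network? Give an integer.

Eccentricity of each node (its greatest distance to any other): Alice:3, Farah:3, Fay:3, Goran:4, Hana:3, Hiro:4, Jamal:4, Ravi:3, Simone:4, Sven:3, Zara:4.
The maximum eccentricity is 4, realized for instance by the pair Goran–Hiro via Goran – Fay – Hana – Zara – Hiro. So the diameter is 4.

4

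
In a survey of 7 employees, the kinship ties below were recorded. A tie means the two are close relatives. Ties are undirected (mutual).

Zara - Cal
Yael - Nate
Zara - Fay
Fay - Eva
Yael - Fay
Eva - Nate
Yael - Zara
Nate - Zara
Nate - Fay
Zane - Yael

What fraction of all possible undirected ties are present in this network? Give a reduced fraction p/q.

10/21

There are 10 edges and 7 nodes, so the maximum possible is C(7,2) = 21.
Density = 10/21.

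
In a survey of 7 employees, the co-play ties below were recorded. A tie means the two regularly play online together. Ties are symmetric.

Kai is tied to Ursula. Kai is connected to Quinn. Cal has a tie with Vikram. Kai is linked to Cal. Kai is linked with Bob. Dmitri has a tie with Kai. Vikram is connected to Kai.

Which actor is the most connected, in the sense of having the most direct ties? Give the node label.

Kai

Degrees — Bob:1, Cal:2, Dmitri:1, Kai:6, Quinn:1, Ursula:1, Vikram:2.
The maximum is 6, attained only by Kai.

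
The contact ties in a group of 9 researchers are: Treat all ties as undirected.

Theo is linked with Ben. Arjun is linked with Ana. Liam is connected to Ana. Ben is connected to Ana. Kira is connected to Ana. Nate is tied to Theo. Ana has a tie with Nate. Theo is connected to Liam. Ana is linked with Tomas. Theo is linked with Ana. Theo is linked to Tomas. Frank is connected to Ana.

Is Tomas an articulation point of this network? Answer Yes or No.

No

Even without Tomas, every remaining node can still reach every other (the residual graph is connected), so Tomas is not a cut vertex.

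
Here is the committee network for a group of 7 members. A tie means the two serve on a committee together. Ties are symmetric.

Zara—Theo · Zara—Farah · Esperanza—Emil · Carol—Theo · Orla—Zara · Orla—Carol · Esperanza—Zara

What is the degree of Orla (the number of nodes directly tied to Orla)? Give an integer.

2

Orla is directly tied to Carol and Zara. That is 2 neighbors, so the degree of Orla is 2.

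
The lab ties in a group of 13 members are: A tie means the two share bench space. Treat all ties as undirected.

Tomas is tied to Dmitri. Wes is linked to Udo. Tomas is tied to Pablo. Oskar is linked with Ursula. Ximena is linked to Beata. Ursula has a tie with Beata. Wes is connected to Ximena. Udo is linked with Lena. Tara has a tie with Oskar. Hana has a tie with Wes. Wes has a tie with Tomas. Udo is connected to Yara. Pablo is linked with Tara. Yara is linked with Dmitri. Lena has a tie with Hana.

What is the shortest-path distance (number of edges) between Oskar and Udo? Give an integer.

5

One shortest route is Oskar – Tara – Pablo – Tomas – Wes – Udo, which uses 5 edges, and at distance 4 from Oskar we only reach {Dmitri, Wes}, which does not include Udo. So d(Oskar,Udo) = 5.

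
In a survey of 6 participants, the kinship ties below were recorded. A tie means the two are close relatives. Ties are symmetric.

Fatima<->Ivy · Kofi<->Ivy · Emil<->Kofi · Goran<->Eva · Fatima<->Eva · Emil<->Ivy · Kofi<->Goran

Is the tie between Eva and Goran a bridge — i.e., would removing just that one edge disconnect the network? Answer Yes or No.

Even without that edge, Eva still reaches Goran via Eva – Fatima – Ivy – Kofi – Goran, so the network stays connected. Not a bridge.

No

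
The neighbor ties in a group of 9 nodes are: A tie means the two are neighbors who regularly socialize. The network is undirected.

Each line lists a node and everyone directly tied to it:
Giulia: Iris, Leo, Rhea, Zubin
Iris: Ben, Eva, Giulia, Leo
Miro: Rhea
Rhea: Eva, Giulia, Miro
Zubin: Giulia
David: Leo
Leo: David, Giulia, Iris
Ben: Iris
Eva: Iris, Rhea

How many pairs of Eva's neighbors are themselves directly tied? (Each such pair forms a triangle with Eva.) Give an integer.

Eva's neighbors are Iris and Rhea, but none of them are tied to each other, so no triangle contains Eva.

0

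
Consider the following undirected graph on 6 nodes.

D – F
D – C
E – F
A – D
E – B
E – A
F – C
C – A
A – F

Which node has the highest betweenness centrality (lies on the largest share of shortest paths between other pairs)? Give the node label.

Unnormalized betweenness of each node: A:2, B:0, C:0, D:0, E:4, F:2.
E has the largest value, 4, making it the main broker — the node through which the most shortest paths run.

E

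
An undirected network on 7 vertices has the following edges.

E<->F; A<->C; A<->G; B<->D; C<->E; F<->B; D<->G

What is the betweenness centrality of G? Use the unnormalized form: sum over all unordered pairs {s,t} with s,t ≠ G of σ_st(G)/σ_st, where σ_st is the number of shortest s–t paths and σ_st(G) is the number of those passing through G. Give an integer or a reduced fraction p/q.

3

Pairs whose geodesics pass through G — B–A: 1; D–A: 1; D–C: 1.
All other pairs contribute 0.
Summing the contributions gives betweenness(G) = 3.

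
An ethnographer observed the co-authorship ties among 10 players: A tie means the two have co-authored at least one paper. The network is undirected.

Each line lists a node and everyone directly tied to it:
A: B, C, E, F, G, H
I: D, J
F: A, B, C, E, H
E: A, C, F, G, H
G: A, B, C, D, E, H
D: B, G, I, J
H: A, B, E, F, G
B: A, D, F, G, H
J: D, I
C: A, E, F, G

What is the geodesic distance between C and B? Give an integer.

One shortest route is C – G – B, which uses 2 edges, and C and B are not directly tied, so nothing shorter exists. So d(C,B) = 2.

2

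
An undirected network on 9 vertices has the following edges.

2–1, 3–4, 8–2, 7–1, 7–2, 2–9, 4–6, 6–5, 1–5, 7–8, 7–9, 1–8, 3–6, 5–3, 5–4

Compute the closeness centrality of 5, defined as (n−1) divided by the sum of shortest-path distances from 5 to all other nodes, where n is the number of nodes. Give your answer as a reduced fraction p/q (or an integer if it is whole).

Distances from 5: 1:1, 2:2, 3:1, 4:1, 6:1, 7:2, 8:2, 9:3. Sum = 13.
n = 9, so closeness = 8/13.

8/13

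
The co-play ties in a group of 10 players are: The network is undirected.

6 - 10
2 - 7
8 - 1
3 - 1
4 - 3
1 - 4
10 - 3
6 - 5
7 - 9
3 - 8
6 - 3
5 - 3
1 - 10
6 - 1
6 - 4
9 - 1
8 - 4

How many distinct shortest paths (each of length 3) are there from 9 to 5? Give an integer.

2

The shortest distance is 3. The length-3 paths are: 9–1–6–5; 9–1–3–5.
That gives 2 distinct shortest paths.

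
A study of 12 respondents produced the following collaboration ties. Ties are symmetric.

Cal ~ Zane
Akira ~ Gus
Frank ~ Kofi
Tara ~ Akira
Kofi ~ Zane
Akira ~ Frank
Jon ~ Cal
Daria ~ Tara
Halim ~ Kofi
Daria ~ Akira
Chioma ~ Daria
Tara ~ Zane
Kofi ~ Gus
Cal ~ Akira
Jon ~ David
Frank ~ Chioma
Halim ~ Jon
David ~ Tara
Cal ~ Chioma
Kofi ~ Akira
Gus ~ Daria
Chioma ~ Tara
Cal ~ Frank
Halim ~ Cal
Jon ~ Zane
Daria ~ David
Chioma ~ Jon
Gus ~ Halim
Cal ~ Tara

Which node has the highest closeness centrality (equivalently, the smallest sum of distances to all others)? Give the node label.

Cal

Farness (sum of distances to all others) for each node — Akira:16, Cal:15, Chioma:17, Daria:17, David:21, Frank:19, Gus:18, Halim:18, Jon:17, Kofi:18, Tara:16, Zane:18.
The smallest farness is 15, for Cal, so Cal has the highest closeness.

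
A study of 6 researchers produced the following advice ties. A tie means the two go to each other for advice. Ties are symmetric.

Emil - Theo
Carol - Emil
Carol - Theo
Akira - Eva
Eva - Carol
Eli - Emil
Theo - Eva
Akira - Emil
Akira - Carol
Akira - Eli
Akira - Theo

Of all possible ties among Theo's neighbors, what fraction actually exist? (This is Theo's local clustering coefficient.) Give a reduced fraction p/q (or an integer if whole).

Theo's neighbors: Akira, Carol, Emil, and Eva (k = 4).
Possible neighbor pairs: C(4,2) = 6. Edges among them: Akira–Carol, Akira–Emil, Akira–Eva, Carol–Emil, Carol–Eva → e = 5.
Clustering(Theo) = 5/6.

5/6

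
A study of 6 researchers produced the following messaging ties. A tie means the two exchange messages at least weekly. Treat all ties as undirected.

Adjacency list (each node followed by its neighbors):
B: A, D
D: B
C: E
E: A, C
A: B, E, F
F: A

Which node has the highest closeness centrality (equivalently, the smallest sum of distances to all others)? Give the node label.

A

Farness (sum of distances to all others) for each node — A:7, B:9, C:13, D:13, E:9, F:11.
The smallest farness is 7, for A, so A has the highest closeness.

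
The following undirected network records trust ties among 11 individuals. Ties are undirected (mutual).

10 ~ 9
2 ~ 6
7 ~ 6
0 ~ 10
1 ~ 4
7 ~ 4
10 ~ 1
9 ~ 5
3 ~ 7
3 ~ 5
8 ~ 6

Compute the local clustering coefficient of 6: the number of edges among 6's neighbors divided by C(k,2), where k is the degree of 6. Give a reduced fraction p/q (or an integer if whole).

6's neighbors: 2, 7, and 8 (k = 3).
Possible neighbor pairs: C(3,2) = 3. Edges among them: none → e = 0.
Clustering(6) = 0/3 = 0.

0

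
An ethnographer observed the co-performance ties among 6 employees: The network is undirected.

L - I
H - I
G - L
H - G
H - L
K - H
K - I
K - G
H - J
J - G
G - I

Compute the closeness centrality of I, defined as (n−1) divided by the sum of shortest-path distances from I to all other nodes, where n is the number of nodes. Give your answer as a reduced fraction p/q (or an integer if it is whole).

Distances from I: G:1, H:1, J:2, K:1, L:1. Sum = 6.
n = 6, so closeness = 5/6.

5/6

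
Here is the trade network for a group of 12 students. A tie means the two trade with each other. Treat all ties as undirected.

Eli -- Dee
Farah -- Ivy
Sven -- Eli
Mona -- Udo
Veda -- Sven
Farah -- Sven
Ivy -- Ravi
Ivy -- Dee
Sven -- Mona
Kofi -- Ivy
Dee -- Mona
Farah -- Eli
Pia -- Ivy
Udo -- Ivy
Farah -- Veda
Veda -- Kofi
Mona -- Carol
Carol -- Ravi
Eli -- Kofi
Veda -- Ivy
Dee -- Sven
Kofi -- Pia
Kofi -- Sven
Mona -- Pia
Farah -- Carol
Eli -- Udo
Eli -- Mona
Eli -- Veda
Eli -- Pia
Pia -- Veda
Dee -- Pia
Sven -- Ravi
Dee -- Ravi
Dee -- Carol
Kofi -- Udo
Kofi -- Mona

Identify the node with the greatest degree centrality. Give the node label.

Degrees — Carol:4, Dee:7, Eli:8, Farah:5, Ivy:7, Kofi:7, Mona:7, Pia:6, Ravi:4, Sven:7, Udo:4, Veda:6.
The maximum is 8, attained only by Eli.

Eli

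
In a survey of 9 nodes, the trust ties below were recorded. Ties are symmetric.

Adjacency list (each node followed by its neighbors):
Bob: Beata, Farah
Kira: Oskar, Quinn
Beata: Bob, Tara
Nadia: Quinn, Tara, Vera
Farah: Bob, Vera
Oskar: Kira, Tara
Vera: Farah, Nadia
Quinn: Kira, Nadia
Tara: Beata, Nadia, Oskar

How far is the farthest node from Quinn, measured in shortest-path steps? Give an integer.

4

Distances from Quinn: Beata:3, Bob:4, Farah:3, Kira:1, Nadia:1, Oskar:2, Tara:2, Vera:2.
The largest is 4 (to Bob), so the eccentricity of Quinn is 4.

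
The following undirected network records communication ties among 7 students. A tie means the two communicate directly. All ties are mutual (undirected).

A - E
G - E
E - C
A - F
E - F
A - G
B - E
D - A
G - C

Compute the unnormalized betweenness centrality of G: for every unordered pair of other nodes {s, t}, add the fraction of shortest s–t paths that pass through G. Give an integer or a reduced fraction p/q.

Pairs whose geodesics pass through G — A–C: 1/2; C–D: 1/2.
All other pairs contribute 0.
Summing the contributions gives betweenness(G) = 1.

1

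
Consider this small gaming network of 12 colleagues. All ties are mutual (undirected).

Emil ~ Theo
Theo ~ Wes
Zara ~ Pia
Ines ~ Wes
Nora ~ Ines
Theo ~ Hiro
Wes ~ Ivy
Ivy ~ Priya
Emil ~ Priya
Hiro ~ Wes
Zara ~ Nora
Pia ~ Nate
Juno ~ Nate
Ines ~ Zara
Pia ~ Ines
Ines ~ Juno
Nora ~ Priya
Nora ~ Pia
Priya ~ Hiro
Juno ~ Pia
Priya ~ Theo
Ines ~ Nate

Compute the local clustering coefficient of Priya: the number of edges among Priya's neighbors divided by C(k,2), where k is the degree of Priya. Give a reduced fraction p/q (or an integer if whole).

Priya's neighbors: Emil, Hiro, Ivy, Nora, and Theo (k = 5).
Possible neighbor pairs: C(5,2) = 10. Edges among them: Emil–Theo, Hiro–Theo → e = 2.
Clustering(Priya) = 2/10 = 1/5.

1/5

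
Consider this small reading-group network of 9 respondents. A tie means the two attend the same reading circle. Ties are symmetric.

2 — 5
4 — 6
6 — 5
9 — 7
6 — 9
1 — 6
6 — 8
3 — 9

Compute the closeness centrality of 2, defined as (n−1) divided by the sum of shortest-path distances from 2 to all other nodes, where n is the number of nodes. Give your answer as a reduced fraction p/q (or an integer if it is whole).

Distances from 2: 1:3, 3:4, 4:3, 5:1, 6:2, 7:4, 8:3, 9:3. Sum = 23.
n = 9, so closeness = 8/23.

8/23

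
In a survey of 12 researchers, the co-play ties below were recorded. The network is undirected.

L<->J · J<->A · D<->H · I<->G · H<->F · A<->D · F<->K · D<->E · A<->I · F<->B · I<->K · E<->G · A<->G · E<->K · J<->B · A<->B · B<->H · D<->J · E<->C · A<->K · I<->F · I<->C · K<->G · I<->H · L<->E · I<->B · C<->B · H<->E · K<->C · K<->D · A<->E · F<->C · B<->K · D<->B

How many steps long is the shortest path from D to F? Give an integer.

2

One shortest route is D – K – F, which uses 2 edges, and D and F are not directly tied, so nothing shorter exists. So d(D,F) = 2.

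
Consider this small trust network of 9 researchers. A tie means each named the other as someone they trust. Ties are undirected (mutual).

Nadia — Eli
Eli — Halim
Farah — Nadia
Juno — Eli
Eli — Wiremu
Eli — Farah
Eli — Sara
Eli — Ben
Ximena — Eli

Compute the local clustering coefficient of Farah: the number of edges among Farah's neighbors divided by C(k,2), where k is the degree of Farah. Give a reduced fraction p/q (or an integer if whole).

1

Farah's neighbors: Eli and Nadia (k = 2).
Possible neighbor pairs: C(2,2) = 1. Edges among them: Eli–Nadia → e = 1.
Clustering(Farah) = 1/1.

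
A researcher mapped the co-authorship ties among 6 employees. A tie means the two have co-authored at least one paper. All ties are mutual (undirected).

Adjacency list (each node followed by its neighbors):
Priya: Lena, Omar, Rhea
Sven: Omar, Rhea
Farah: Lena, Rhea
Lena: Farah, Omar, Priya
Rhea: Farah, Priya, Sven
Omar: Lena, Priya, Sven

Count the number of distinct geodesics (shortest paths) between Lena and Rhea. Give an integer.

The shortest distance is 2. The length-2 paths are: Lena–Farah–Rhea; Lena–Priya–Rhea.
That gives 2 distinct shortest paths.

2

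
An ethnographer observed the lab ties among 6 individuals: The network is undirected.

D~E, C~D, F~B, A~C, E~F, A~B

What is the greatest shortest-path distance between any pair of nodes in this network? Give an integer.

3

Eccentricity of each node (its greatest distance to any other): A:3, B:3, C:3, D:3, E:3, F:3.
The maximum eccentricity is 3, realized for instance by the pair D–B via D – E – F – B. So the diameter is 3.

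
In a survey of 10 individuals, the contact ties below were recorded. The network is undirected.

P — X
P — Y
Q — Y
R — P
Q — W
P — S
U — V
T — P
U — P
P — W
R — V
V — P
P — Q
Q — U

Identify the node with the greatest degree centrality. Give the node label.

P

Degrees — P:9, Q:4, R:2, S:1, T:1, U:3, V:3, W:2, X:1, Y:2.
The maximum is 9, attained only by P.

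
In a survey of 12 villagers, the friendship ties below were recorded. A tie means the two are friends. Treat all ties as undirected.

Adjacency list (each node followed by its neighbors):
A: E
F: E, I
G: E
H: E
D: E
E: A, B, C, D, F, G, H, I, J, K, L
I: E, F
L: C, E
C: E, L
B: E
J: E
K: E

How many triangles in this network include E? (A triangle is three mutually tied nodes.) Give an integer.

2

E's neighbors: A, B, C, D, F, G, H, I, J, K, and L.
Neighbor pairs that are themselves tied: E–C–L; E–F–I. Each forms one triangle with E, for 2 in total.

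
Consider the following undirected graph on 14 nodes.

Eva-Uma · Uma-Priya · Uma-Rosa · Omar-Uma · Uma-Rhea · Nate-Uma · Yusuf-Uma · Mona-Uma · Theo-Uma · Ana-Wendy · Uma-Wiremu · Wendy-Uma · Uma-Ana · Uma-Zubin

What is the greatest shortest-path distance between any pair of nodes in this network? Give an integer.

2

Eccentricity of each node (its greatest distance to any other): Ana:2, Eva:2, Mona:2, Nate:2, Omar:2, Priya:2, Rhea:2, Rosa:2, Theo:2, Uma:1, Wendy:2, Wiremu:2, Yusuf:2, Zubin:2.
The maximum eccentricity is 2, realized for instance by the pair Rhea–Wiremu via Rhea – Uma – Wiremu. So the diameter is 2.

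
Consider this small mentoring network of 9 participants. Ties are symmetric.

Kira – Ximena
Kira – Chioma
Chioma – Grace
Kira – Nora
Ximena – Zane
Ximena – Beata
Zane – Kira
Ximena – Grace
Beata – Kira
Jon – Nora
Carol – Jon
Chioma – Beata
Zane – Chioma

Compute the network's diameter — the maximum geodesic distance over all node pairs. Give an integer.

5

Eccentricity of each node (its greatest distance to any other): Beata:4, Carol:5, Chioma:4, Grace:5, Jon:4, Kira:3, Nora:3, Ximena:4, Zane:4.
The maximum eccentricity is 5, realized for instance by the pair Carol–Grace via Carol – Jon – Nora – Kira – Ximena – Grace. So the diameter is 5.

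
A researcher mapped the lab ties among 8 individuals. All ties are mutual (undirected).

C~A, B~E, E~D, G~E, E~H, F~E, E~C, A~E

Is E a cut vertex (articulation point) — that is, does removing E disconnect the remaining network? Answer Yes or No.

Removing E leaves {B} with no path to {D}, so the network splits into 6 components. E is a cut vertex.

Yes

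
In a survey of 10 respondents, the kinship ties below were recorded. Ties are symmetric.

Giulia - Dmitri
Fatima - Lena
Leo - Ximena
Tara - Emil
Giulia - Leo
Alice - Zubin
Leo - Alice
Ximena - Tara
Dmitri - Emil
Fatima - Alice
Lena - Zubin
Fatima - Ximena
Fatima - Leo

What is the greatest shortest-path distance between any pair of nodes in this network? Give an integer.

5

Eccentricity of each node (its greatest distance to any other): Alice:4, Dmitri:4, Emil:5, Fatima:3, Giulia:3, Lena:4, Leo:3, Tara:4, Ximena:3, Zubin:5.
The maximum eccentricity is 5, realized for instance by the pair Emil–Zubin via Emil – Tara – Ximena – Fatima – Lena – Zubin. So the diameter is 5.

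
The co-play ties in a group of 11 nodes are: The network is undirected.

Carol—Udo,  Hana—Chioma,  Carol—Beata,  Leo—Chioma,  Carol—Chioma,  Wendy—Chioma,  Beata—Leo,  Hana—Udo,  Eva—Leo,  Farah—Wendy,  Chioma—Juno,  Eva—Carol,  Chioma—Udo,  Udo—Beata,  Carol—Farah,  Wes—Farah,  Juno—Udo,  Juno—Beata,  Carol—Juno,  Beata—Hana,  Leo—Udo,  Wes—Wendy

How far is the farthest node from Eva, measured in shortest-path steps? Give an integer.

Distances from Eva: Beata:2, Carol:1, Chioma:2, Farah:2, Hana:3, Juno:2, Leo:1, Udo:2, Wendy:3, Wes:3.
The largest is 3 (to Hana, Wendy, and Wes), so the eccentricity of Eva is 3.

3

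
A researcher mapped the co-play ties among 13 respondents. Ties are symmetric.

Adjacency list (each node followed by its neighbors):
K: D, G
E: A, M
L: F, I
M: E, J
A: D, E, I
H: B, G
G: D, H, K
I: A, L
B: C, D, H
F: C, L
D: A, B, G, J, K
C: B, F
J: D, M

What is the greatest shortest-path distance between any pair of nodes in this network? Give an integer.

Eccentricity of each node (its greatest distance to any other): A:3, B:3, C:4, D:3, E:4, F:5, G:4, H:4, I:4, J:4, K:4, L:4, M:5.
The maximum eccentricity is 5, realized for instance by the pair M–F via M – J – D – B – C – F. So the diameter is 5.

5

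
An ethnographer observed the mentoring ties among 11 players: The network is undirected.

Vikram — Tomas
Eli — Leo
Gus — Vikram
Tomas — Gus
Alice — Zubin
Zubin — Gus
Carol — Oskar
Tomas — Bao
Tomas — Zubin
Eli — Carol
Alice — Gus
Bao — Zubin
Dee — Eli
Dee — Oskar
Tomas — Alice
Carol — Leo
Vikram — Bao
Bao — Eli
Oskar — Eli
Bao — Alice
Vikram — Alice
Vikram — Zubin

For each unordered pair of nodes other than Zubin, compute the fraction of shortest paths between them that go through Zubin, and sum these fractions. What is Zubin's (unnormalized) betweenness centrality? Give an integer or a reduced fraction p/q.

Pairs whose geodesics pass through Zubin — Carol–Gus: 1/4; Eli–Gus: 1/4; Leo–Gus: 1/4; Dee–Gus: 1/4; Oskar–Gus: 1/4; Bao–Gus: 1/4.
All other pairs contribute 0.
Summing the contributions gives betweenness(Zubin) = 3/2.

3/2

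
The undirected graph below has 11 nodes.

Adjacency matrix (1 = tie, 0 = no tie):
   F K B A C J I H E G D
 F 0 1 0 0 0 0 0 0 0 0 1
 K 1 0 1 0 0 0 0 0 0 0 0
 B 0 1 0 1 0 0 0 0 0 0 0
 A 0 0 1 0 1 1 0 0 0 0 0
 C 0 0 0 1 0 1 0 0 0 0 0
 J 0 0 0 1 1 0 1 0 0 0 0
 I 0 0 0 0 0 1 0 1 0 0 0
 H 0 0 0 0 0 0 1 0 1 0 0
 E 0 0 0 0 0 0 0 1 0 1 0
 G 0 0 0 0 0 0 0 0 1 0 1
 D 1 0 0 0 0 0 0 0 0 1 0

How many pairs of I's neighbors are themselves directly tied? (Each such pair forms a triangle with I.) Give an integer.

0

I's neighbors are H and J, but none of them are tied to each other, so no triangle contains I.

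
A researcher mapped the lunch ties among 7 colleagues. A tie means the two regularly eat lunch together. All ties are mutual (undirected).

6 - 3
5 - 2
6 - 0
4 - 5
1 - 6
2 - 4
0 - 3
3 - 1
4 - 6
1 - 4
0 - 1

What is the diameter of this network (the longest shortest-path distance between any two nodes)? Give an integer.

3

Eccentricity of each node (its greatest distance to any other): 0:3, 1:2, 2:3, 3:3, 4:2, 5:3, 6:2.
The maximum eccentricity is 3, realized for instance by the pair 0–5 via 0 – 1 – 4 – 5. So the diameter is 3.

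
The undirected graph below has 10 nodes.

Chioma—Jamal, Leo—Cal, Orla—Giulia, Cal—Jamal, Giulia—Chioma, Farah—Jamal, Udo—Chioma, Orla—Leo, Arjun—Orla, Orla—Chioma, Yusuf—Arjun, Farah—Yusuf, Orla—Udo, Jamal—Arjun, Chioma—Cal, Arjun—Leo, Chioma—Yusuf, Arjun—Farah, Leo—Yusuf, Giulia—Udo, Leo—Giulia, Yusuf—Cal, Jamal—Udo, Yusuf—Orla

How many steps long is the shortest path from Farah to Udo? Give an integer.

One shortest route is Farah – Jamal – Udo, which uses 2 edges, and Farah and Udo are not directly tied, so nothing shorter exists. So d(Farah,Udo) = 2.

2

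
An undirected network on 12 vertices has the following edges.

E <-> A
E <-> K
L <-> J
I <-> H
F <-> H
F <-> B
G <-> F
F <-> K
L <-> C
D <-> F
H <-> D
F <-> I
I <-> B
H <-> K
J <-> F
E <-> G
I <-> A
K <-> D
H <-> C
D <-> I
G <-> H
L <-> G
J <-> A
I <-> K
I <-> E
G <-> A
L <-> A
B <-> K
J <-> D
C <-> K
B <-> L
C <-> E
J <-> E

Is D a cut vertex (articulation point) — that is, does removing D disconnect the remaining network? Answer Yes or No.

Even without D, every remaining node can still reach every other (the residual graph is connected), so D is not a cut vertex.

No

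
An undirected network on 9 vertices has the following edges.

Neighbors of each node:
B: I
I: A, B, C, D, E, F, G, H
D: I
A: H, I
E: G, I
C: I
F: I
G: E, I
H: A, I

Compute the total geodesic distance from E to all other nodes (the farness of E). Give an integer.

14

Distances from E: A:2, B:2, C:2, D:2, F:2, G:1, H:2, I:1.
Sum = 2 + 2 + 2 + 2 + 2 + 1 + 2 + 1 = 14.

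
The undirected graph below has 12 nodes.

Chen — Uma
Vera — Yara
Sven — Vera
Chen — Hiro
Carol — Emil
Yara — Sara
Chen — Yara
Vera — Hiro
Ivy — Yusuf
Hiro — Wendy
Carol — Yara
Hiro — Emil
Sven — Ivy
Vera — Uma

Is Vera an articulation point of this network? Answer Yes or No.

Yes

Removing Vera leaves {Carol, Chen, Emil, Hiro, Sara, Uma, Wendy, and Yara} with no path to {Ivy, Sven, and Yusuf}, so the network splits into 2 components. Vera is a cut vertex.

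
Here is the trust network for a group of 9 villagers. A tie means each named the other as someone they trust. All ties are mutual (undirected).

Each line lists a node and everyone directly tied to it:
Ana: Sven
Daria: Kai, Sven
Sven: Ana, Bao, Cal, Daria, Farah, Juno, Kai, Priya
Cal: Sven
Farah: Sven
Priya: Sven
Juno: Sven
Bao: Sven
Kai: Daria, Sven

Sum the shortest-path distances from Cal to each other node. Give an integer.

Distances from Cal: Ana:2, Bao:2, Daria:2, Farah:2, Juno:2, Kai:2, Priya:2, Sven:1.
Sum = 2 + 2 + 2 + 2 + 2 + 2 + 2 + 1 = 15.

15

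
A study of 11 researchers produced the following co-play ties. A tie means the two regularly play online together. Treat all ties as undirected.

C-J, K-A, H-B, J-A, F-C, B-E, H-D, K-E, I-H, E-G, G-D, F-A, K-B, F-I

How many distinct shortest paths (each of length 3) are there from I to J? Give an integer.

2

The shortest distance is 3. The length-3 paths are: I–F–A–J; I–F–C–J.
That gives 2 distinct shortest paths.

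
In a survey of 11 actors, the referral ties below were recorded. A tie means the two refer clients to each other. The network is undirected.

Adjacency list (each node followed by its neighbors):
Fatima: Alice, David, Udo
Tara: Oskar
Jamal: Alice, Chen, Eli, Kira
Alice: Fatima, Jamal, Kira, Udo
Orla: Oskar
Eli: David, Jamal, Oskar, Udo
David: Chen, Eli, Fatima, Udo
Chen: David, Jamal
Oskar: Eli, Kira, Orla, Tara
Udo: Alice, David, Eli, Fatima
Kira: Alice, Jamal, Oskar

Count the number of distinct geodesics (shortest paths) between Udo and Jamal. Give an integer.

The shortest distance is 2. The length-2 paths are: Udo–Alice–Jamal; Udo–Eli–Jamal.
That gives 2 distinct shortest paths.

2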